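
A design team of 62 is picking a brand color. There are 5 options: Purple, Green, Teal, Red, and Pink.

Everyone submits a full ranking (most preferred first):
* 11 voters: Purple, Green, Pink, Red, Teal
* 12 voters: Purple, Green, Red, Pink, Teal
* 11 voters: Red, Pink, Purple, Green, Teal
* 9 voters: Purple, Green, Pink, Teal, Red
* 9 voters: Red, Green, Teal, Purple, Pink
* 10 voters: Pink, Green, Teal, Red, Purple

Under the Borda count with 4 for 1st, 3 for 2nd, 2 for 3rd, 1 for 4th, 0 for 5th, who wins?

Purple: 11×4 + 12×4 + 11×2 + 9×4 + 9×1 + 10×0 = 159
Green: 11×3 + 12×3 + 11×1 + 9×3 + 9×3 + 10×3 = 164
Teal: 11×0 + 12×0 + 11×0 + 9×1 + 9×2 + 10×2 = 47
Red: 11×1 + 12×2 + 11×4 + 9×0 + 9×4 + 10×1 = 125
Pink: 11×2 + 12×1 + 11×3 + 9×2 + 9×0 + 10×4 = 125

Green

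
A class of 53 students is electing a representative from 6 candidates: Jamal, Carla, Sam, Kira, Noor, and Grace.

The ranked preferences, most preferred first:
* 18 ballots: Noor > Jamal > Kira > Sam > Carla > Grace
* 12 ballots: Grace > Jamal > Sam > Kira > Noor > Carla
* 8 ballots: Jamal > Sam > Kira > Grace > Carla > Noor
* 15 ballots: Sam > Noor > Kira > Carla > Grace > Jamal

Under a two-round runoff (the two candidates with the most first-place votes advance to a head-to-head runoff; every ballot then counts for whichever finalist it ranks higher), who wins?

Sam

Round 1 first-place votes: Jamal 8, Carla 0, Sam 15, Kira 0, Noor 18, Grace 12. Noor and Sam advance.
Runoff: Noor is ranked above Sam on 18 ballots, Sam above Noor on 35.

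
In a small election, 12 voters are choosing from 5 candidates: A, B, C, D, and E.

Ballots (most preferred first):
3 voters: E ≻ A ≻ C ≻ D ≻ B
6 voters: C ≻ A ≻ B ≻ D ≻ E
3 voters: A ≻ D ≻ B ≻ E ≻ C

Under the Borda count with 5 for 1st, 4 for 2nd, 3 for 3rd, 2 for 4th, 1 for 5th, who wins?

A

A: 3×4 + 6×4 + 3×5 = 51
B: 3×1 + 6×3 + 3×3 = 30
C: 3×3 + 6×5 + 3×1 = 42
D: 3×2 + 6×2 + 3×4 = 30
E: 3×5 + 6×1 + 3×2 = 27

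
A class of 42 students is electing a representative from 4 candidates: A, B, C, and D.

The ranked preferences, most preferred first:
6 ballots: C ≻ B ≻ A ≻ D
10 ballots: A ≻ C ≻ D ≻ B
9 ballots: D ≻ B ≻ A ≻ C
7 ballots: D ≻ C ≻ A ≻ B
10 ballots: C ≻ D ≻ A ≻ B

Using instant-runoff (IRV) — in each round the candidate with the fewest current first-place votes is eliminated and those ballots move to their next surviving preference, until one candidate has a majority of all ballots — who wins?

C

Round 1: A 10, B 0, C 16, D 16. B eliminated.
Round 2: A 10, C 16, D 16. A eliminated.
Round 3: C 26, D 16. C has a majority (≥22).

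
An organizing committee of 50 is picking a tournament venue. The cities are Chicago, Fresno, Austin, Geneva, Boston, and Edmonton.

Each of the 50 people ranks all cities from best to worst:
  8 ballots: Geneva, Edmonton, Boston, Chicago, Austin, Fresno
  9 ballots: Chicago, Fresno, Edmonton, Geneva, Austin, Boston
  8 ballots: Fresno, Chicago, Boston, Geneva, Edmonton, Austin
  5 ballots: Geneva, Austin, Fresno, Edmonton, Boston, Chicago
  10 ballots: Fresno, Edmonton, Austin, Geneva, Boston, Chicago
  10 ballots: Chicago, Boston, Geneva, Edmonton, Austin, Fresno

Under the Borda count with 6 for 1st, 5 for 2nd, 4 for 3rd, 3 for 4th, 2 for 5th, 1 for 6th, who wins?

Chicago: 8×3 + 9×6 + 8×5 + 5×1 + 10×1 + 10×6 = 193
Fresno: 8×1 + 9×5 + 8×6 + 5×4 + 10×6 + 10×1 = 191
Austin: 8×2 + 9×2 + 8×1 + 5×5 + 10×4 + 10×2 = 127
Geneva: 8×6 + 9×3 + 8×3 + 5×6 + 10×3 + 10×4 = 199
Boston: 8×4 + 9×1 + 8×4 + 5×2 + 10×2 + 10×5 = 153
Edmonton: 8×5 + 9×4 + 8×2 + 5×3 + 10×5 + 10×3 = 187

Geneva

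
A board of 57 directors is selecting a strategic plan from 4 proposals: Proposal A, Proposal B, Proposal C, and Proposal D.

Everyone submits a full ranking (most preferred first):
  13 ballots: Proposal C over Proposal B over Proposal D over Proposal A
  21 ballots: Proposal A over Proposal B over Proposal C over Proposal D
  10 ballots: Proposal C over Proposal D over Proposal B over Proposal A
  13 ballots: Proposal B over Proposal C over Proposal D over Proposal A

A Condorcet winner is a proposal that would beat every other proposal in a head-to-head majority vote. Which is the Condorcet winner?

Proposal B

Proposal B vs Proposal A: 36–21
Proposal B vs Proposal C: 34–23
Proposal B vs Proposal D: 47–10
Proposal B beats every other proposal.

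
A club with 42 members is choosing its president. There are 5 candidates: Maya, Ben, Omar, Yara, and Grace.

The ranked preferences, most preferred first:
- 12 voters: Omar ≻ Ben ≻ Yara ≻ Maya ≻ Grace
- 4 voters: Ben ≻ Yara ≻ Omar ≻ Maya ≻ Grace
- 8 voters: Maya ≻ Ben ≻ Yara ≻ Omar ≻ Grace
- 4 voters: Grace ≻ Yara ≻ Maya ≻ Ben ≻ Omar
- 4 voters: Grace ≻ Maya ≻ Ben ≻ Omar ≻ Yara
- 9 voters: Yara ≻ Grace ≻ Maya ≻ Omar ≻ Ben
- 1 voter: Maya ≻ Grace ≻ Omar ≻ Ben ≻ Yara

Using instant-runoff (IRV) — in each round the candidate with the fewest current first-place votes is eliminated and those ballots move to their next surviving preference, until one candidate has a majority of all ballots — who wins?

Yara

Round 1: Maya 9, Ben 4, Omar 12, Yara 9, Grace 8. Ben eliminated.
Round 2: Maya 9, Omar 12, Yara 13, Grace 8. Grace eliminated.
Round 3: Maya 13, Omar 12, Yara 17. Omar eliminated.
Round 4: Maya 13, Yara 29. Yara has a majority (≥22).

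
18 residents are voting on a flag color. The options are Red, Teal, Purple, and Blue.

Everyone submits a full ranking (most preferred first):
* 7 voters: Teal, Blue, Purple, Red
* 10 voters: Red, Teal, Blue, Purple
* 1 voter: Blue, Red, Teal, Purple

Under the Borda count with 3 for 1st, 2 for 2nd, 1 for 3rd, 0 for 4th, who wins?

Red: 7×0 + 10×3 + 1×2 = 32
Teal: 7×3 + 10×2 + 1×1 = 42
Purple: 7×1 + 10×0 + 1×0 = 7
Blue: 7×2 + 10×1 + 1×3 = 27

Teal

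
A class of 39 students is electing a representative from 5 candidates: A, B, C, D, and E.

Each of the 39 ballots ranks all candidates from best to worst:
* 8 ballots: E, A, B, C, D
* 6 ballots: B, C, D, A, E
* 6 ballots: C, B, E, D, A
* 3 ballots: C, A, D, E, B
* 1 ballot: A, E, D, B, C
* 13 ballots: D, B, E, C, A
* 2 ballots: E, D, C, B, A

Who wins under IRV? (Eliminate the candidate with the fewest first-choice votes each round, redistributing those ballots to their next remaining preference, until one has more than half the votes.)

C

Round 1: A 1, B 6, C 9, D 13, E 10. A eliminated.
Round 2: B 6, C 9, D 13, E 11. B eliminated.
Round 3: C 15, D 13, E 11. E eliminated.
Round 4: C 23, D 16. C has a majority (≥20).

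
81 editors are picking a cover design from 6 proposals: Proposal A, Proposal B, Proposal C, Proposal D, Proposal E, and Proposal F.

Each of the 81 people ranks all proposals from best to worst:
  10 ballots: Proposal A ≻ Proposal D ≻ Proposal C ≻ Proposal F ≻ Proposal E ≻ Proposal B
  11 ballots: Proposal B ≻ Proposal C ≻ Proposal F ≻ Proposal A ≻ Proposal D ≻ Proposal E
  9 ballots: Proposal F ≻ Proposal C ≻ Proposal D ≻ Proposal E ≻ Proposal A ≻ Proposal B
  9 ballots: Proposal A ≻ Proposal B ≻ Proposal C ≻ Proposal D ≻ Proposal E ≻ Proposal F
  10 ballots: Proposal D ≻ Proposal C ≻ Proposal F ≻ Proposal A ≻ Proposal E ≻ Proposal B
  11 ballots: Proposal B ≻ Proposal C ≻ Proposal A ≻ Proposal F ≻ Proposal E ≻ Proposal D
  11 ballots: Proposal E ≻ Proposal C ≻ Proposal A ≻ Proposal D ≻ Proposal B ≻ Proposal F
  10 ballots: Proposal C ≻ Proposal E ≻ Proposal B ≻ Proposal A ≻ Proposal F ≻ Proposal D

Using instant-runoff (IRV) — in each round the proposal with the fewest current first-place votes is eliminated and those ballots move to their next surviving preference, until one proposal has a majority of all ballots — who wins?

Round 1: Proposal A 19, Proposal B 22, Proposal C 10, Proposal D 10, Proposal E 11, Proposal F 9. Proposal F eliminated.
Round 2: Proposal A 19, Proposal B 22, Proposal C 19, Proposal D 10, Proposal E 11. Proposal D eliminated.
Round 3: Proposal A 19, Proposal B 22, Proposal C 29, Proposal E 11. Proposal E eliminated.
Round 4: Proposal A 19, Proposal B 22, Proposal C 40. Proposal A eliminated.
Round 5: Proposal B 31, Proposal C 50. Proposal C has a majority (≥41).

Proposal C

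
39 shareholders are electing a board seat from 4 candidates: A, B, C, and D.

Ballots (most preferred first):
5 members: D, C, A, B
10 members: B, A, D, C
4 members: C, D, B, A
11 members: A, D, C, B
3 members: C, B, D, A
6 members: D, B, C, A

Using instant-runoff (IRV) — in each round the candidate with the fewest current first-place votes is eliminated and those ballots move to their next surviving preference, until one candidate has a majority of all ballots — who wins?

Round 1: A 11, B 10, C 7, D 11. C eliminated.
Round 2: A 11, B 13, D 15. A eliminated.
Round 3: B 13, D 26. D has a majority (≥20).

D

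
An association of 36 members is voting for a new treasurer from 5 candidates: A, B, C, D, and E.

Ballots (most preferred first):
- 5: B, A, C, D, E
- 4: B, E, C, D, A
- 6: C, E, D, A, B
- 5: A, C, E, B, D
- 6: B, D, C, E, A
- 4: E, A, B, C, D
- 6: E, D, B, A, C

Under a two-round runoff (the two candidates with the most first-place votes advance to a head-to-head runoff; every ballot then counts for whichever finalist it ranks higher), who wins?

Round 1 first-place votes: A 5, B 15, C 6, D 0, E 10. B and E advance.
Runoff: B is ranked above E on 15 ballots, E above B on 21.

E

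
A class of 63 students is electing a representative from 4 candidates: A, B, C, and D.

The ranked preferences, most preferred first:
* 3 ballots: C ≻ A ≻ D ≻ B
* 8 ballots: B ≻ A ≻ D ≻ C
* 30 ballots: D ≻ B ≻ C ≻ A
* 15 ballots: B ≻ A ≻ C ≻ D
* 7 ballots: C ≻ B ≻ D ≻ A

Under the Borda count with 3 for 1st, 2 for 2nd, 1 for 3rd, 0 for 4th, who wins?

B

A: 3×2 + 8×2 + 30×0 + 15×2 + 7×0 = 52
B: 3×0 + 8×3 + 30×2 + 15×3 + 7×2 = 143
C: 3×3 + 8×0 + 30×1 + 15×1 + 7×3 = 75
D: 3×1 + 8×1 + 30×3 + 15×0 + 7×1 = 108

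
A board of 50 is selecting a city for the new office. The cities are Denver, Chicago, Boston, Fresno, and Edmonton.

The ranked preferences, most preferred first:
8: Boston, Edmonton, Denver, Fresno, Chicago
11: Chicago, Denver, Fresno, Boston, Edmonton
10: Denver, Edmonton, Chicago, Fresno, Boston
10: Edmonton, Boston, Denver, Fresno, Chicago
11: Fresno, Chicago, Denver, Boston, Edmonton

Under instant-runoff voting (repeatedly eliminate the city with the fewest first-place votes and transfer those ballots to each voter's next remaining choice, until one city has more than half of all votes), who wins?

Edmonton

Round 1: Denver 10, Chicago 11, Boston 8, Fresno 11, Edmonton 10. Boston eliminated.
Round 2: Denver 10, Chicago 11, Fresno 11, Edmonton 18. Denver eliminated.
Round 3: Chicago 11, Fresno 11, Edmonton 28. Edmonton has a majority (≥26).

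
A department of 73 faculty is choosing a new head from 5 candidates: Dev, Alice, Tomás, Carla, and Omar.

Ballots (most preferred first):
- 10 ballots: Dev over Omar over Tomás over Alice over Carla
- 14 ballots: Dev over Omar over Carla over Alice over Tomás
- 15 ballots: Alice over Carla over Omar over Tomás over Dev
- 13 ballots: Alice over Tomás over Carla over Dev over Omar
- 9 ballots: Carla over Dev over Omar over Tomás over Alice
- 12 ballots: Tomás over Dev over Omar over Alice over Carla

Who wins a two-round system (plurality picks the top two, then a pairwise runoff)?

Round 1 first-place votes: Dev 24, Alice 28, Tomás 12, Carla 9, Omar 0. Alice and Dev advance.
Runoff: Alice is ranked above Dev on 28 ballots, Dev above Alice on 45.

Dev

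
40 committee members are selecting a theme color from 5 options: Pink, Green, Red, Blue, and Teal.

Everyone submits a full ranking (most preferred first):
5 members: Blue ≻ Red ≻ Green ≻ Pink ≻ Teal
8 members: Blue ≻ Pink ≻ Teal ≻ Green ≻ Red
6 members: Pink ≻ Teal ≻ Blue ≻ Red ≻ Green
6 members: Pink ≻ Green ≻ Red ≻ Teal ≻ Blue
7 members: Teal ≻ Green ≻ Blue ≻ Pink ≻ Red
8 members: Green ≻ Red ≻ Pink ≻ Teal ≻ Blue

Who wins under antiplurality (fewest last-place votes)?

Last-place votes: Pink 0, Green 6, Red 15, Blue 14, Teal 5.

Pink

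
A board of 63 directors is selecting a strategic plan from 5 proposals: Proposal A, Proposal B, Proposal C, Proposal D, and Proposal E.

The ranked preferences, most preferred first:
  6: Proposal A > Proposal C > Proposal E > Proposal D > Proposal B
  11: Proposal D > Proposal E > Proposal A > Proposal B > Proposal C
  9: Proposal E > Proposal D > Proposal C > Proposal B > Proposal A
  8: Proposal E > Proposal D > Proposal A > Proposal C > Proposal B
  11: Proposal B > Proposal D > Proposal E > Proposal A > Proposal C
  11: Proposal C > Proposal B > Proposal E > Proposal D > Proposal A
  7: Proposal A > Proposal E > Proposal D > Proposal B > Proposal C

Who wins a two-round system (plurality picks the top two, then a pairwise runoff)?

Proposal E

Round 1 first-place votes: Proposal A 13, Proposal B 11, Proposal C 11, Proposal D 11, Proposal E 17. Proposal E and Proposal A advance.
Runoff: Proposal E is ranked above Proposal A on 50 ballots, Proposal A above Proposal E on 13.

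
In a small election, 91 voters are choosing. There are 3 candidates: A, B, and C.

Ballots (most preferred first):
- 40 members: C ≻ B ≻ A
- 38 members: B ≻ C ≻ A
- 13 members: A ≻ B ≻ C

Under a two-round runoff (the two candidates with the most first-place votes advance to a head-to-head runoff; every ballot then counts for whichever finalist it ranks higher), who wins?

B

Round 1 first-place votes: A 13, B 38, C 40. C and B advance.
Runoff: C is ranked above B on 40 ballots, B above C on 51.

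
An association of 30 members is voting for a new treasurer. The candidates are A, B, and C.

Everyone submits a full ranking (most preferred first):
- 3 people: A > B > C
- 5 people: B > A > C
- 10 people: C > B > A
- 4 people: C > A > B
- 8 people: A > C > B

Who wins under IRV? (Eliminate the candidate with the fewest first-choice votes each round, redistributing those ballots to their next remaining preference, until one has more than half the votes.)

Round 1: A 11, B 5, C 14. B eliminated.
Round 2: A 16, C 14. A has a majority (≥16).

A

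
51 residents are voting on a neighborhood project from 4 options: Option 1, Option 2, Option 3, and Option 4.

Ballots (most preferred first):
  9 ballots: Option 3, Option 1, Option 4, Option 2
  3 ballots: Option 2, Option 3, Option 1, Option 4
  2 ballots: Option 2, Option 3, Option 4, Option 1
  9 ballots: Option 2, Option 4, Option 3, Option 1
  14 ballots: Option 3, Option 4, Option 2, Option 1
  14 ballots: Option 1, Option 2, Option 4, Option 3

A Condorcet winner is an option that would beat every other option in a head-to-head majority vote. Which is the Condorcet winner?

Option 2

Option 2 vs Option 1: 28–23
Option 2 vs Option 3: 28–23
Option 2 vs Option 4: 28–23
Option 2 beats every other option.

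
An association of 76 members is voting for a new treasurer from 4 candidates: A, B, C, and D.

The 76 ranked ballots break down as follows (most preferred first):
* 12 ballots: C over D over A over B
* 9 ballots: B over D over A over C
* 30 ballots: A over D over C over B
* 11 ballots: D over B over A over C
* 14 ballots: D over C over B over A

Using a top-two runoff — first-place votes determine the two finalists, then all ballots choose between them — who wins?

D

Round 1 first-place votes: A 30, B 9, C 12, D 25. A and D advance.
Runoff: A is ranked above D on 30 ballots, D above A on 46.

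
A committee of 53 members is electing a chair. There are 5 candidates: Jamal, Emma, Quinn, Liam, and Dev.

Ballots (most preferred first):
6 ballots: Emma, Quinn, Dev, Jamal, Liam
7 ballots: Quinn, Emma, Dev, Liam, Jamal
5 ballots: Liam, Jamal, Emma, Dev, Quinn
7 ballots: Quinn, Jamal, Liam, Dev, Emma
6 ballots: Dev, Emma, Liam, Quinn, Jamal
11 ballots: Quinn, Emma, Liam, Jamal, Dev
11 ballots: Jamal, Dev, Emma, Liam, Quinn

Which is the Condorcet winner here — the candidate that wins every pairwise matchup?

Emma

Emma vs Jamal: 30–23
Emma vs Quinn: 28–25
Emma vs Liam: 41–12
Emma vs Dev: 29–24
Emma beats every other candidate.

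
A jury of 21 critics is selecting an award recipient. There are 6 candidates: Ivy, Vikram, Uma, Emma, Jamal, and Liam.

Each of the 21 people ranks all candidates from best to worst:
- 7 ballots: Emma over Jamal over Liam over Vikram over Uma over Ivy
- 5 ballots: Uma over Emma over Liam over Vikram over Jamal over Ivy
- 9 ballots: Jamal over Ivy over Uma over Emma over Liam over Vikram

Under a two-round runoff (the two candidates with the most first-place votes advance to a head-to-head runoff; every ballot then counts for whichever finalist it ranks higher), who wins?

Round 1 first-place votes: Ivy 0, Vikram 0, Uma 5, Emma 7, Jamal 9, Liam 0. Jamal and Emma advance.
Runoff: Jamal is ranked above Emma on 9 ballots, Emma above Jamal on 12.

Emma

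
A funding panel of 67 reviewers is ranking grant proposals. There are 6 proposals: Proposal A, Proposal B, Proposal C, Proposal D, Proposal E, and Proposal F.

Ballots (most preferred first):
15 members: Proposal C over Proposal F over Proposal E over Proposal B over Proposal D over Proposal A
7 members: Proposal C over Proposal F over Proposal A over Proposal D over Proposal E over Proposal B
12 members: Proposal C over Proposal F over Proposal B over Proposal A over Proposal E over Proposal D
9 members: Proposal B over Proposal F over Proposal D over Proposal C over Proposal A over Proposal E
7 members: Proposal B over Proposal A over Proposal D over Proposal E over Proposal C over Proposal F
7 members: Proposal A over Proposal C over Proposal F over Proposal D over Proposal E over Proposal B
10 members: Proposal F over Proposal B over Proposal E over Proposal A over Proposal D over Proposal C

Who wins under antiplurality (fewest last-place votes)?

Last-place votes: Proposal A 15, Proposal B 14, Proposal C 10, Proposal D 12, Proposal E 9, Proposal F 7.

Proposal F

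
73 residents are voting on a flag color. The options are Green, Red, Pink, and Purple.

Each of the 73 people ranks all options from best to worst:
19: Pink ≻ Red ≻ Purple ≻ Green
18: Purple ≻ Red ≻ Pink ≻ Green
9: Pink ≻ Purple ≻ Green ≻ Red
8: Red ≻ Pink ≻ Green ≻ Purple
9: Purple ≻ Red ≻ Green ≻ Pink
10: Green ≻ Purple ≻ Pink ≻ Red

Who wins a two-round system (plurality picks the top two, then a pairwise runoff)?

Purple

Round 1 first-place votes: Green 10, Red 8, Pink 28, Purple 27. Pink and Purple advance.
Runoff: Pink is ranked above Purple on 36 ballots, Purple above Pink on 37.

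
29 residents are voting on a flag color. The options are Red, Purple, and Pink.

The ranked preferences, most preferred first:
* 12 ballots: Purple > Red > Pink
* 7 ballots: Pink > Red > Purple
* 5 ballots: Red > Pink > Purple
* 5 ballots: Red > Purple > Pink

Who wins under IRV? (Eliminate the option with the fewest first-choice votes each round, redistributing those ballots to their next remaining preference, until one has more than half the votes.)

Red

Round 1: Red 10, Purple 12, Pink 7. Pink eliminated.
Round 2: Red 17, Purple 12. Red has a majority (≥15).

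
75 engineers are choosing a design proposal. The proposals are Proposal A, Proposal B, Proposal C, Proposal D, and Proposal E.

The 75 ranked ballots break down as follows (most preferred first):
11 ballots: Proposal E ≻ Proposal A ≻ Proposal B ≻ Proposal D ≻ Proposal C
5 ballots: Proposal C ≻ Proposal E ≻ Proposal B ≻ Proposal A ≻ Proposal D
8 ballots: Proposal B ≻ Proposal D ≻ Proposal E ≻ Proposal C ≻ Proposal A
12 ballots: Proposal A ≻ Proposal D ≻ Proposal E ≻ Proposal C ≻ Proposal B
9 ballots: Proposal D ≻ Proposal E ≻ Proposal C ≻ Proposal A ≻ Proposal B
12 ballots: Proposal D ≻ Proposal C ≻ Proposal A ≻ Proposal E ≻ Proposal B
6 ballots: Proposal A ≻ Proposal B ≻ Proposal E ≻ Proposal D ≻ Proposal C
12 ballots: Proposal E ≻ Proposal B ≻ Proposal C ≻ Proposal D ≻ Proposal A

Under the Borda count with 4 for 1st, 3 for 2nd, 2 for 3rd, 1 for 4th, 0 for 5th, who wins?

Proposal E

Proposal A: 11×3 + 5×1 + 8×0 + 12×4 + 9×1 + 12×2 + 6×4 + 12×0 = 143
Proposal B: 11×2 + 5×2 + 8×4 + 12×0 + 9×0 + 12×0 + 6×3 + 12×3 = 118
Proposal C: 11×0 + 5×4 + 8×1 + 12×1 + 9×2 + 12×3 + 6×0 + 12×2 = 118
Proposal D: 11×1 + 5×0 + 8×3 + 12×3 + 9×4 + 12×4 + 6×1 + 12×1 = 173
Proposal E: 11×4 + 5×3 + 8×2 + 12×2 + 9×3 + 12×1 + 6×2 + 12×4 = 198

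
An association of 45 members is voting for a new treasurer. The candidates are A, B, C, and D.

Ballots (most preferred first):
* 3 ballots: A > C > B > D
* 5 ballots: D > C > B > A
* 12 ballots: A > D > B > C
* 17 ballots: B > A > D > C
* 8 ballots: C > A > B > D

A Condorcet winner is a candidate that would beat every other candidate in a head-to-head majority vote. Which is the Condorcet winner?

A vs B: 23–22
A vs C: 32–13
A vs D: 40–5
A beats every other candidate.

A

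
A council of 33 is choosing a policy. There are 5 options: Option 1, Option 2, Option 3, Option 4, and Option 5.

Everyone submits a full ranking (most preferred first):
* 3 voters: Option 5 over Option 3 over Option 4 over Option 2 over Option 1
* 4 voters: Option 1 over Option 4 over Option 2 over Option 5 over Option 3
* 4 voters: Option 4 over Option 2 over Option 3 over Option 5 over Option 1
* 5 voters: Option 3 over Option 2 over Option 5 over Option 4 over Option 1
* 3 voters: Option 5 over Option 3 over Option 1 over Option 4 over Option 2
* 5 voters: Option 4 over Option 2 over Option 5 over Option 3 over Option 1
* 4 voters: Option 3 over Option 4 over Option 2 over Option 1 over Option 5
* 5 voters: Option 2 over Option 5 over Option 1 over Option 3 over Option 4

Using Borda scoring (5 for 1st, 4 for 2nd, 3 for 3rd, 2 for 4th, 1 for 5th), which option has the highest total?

Option 1: 3×1 + 4×5 + 4×1 + 5×1 + 3×3 + 5×1 + 4×2 + 5×3 = 69
Option 2: 3×2 + 4×3 + 4×4 + 5×4 + 3×1 + 5×4 + 4×3 + 5×5 = 114
Option 3: 3×4 + 4×1 + 4×3 + 5×5 + 3×4 + 5×2 + 4×5 + 5×2 = 105
Option 4: 3×3 + 4×4 + 4×5 + 5×2 + 3×2 + 5×5 + 4×4 + 5×1 = 107
Option 5: 3×5 + 4×2 + 4×2 + 5×3 + 3×5 + 5×3 + 4×1 + 5×4 = 100

Option 2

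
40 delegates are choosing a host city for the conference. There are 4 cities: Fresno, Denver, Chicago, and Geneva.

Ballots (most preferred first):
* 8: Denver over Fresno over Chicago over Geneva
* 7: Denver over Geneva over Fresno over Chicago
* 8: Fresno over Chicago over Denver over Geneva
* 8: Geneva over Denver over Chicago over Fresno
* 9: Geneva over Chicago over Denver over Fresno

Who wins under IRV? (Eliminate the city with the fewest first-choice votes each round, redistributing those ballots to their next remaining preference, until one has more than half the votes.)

Round 1: Fresno 8, Denver 15, Chicago 0, Geneva 17. Chicago eliminated.
Round 2: Fresno 8, Denver 15, Geneva 17. Fresno eliminated.
Round 3: Denver 23, Geneva 17. Denver has a majority (≥21).

Denver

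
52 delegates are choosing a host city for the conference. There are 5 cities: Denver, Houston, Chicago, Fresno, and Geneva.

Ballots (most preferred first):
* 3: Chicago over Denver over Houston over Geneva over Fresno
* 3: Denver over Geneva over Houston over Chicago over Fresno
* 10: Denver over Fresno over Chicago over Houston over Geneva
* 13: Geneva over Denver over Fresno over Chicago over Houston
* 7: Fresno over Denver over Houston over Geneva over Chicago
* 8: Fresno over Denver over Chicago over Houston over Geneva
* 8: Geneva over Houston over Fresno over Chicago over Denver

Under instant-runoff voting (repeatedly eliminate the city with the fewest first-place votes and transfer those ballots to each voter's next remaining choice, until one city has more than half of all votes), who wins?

Round 1: Denver 13, Houston 0, Chicago 3, Fresno 15, Geneva 21. Houston eliminated.
Round 2: Denver 13, Chicago 3, Fresno 15, Geneva 21. Chicago eliminated.
Round 3: Denver 16, Fresno 15, Geneva 21. Fresno eliminated.
Round 4: Denver 31, Geneva 21. Denver has a majority (≥27).

Denver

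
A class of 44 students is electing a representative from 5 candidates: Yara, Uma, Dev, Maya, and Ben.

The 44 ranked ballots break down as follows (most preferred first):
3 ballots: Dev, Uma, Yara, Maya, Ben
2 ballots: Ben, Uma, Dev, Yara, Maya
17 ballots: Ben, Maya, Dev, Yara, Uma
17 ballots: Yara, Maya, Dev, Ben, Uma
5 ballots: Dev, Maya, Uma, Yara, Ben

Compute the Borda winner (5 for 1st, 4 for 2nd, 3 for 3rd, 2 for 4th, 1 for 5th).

Maya

Yara: 3×3 + 2×2 + 17×2 + 17×5 + 5×2 = 142
Uma: 3×4 + 2×4 + 17×1 + 17×1 + 5×3 = 69
Dev: 3×5 + 2×3 + 17×3 + 17×3 + 5×5 = 148
Maya: 3×2 + 2×1 + 17×4 + 17×4 + 5×4 = 164
Ben: 3×1 + 2×5 + 17×5 + 17×2 + 5×1 = 137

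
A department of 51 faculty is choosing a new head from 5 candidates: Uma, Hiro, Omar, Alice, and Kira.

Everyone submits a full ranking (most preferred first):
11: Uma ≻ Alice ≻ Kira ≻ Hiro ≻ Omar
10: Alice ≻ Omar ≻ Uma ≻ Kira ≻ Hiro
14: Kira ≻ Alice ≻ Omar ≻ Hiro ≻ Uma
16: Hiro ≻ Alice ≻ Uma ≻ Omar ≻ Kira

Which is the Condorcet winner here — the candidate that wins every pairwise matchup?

Alice

Alice vs Uma: 40–11
Alice vs Hiro: 35–16
Alice vs Omar: 51–0
Alice vs Kira: 37–14
Alice beats every other candidate.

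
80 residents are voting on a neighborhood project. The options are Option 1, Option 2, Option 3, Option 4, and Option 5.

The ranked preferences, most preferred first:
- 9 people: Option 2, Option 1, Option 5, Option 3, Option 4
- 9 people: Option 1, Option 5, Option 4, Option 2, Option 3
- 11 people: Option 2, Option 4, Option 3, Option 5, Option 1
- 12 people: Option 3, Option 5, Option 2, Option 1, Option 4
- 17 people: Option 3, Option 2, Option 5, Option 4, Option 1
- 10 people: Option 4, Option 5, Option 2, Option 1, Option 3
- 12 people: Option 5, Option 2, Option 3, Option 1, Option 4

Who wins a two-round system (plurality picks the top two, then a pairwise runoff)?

Round 1 first-place votes: Option 1 9, Option 2 20, Option 3 29, Option 4 10, Option 5 12. Option 3 and Option 2 advance.
Runoff: Option 3 is ranked above Option 2 on 29 ballots, Option 2 above Option 3 on 51.

Option 2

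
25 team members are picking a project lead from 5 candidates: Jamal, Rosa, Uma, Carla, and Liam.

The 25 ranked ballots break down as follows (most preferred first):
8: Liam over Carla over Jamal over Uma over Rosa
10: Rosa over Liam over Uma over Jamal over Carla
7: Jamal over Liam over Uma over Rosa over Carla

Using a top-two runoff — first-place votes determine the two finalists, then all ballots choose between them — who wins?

Liam

Round 1 first-place votes: Jamal 7, Rosa 10, Uma 0, Carla 0, Liam 8. Rosa and Liam advance.
Runoff: Rosa is ranked above Liam on 10 ballots, Liam above Rosa on 15.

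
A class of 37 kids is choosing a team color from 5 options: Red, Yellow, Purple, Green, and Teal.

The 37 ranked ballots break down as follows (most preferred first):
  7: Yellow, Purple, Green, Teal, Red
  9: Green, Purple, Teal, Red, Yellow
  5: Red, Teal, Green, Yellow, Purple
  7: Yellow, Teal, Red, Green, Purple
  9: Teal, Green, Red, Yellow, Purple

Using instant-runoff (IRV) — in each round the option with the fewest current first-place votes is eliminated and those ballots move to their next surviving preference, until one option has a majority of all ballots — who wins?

Round 1: Red 5, Yellow 14, Purple 0, Green 9, Teal 9. Purple eliminated.
Round 2: Red 5, Yellow 14, Green 9, Teal 9. Red eliminated.
Round 3: Yellow 14, Green 9, Teal 14. Green eliminated.
Round 4: Yellow 14, Teal 23. Teal has a majority (≥19).

Teal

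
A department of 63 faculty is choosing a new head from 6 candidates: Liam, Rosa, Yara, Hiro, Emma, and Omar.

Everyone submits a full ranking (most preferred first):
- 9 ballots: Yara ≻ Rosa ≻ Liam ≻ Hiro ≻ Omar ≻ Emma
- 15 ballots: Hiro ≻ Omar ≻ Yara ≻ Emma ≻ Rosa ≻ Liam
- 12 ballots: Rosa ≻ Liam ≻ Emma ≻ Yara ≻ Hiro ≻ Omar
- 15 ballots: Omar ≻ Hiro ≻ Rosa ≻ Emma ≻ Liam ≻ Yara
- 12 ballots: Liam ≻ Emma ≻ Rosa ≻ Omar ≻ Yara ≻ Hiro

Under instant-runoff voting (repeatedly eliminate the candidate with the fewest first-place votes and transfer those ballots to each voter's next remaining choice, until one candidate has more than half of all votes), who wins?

Rosa

Round 1: Liam 12, Rosa 12, Yara 9, Hiro 15, Emma 0, Omar 15. Emma eliminated.
Round 2: Liam 12, Rosa 12, Yara 9, Hiro 15, Omar 15. Yara eliminated.
Round 3: Liam 12, Rosa 21, Hiro 15, Omar 15. Liam eliminated.
Round 4: Rosa 33, Hiro 15, Omar 15. Rosa has a majority (≥32).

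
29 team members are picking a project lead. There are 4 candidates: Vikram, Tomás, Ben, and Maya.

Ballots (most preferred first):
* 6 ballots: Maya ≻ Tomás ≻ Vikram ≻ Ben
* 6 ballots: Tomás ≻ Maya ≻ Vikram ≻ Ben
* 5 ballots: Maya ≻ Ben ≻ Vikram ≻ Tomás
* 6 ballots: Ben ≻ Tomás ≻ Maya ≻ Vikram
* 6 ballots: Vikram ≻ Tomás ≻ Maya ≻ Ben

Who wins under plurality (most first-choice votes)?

First-place votes: Vikram 6, Tomás 6, Ben 6, Maya 11.

Maya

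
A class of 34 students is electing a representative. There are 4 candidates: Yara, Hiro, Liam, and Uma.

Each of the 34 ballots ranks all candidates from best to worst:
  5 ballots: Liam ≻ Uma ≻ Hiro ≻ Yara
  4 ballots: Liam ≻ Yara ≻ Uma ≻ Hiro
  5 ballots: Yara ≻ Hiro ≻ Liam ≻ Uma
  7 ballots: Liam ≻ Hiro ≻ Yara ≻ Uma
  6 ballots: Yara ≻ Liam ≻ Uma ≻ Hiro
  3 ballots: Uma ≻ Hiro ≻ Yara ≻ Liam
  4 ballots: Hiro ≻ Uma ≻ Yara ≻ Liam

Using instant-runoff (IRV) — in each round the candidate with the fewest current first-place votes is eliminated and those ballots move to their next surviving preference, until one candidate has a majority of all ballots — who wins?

Round 1: Yara 11, Hiro 4, Liam 16, Uma 3. Uma eliminated.
Round 2: Yara 11, Hiro 7, Liam 16. Hiro eliminated.
Round 3: Yara 18, Liam 16. Yara has a majority (≥18).

Yara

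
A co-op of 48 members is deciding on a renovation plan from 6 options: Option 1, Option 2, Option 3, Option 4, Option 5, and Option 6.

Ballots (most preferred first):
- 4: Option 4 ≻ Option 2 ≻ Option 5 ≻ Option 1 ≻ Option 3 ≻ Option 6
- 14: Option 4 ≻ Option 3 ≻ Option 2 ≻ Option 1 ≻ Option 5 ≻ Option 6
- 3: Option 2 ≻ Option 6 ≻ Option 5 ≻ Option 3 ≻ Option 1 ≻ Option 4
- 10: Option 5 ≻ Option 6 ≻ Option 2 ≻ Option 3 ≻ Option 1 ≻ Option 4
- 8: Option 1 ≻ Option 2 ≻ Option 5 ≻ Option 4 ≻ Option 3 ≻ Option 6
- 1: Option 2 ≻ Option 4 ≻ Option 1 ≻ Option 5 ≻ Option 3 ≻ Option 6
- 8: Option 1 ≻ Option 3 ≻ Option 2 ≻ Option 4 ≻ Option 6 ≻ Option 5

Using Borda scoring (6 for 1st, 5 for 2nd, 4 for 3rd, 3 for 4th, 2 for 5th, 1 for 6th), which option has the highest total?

Option 1: 4×3 + 14×3 + 3×2 + 10×2 + 8×6 + 1×4 + 8×6 = 180
Option 2: 4×5 + 14×4 + 3×6 + 10×4 + 8×5 + 1×6 + 8×4 = 212
Option 3: 4×2 + 14×5 + 3×3 + 10×3 + 8×2 + 1×2 + 8×5 = 175
Option 4: 4×6 + 14×6 + 3×1 + 10×1 + 8×3 + 1×5 + 8×3 = 174
Option 5: 4×4 + 14×2 + 3×4 + 10×6 + 8×4 + 1×3 + 8×1 = 159
Option 6: 4×1 + 14×1 + 3×5 + 10×5 + 8×1 + 1×1 + 8×2 = 108

Option 2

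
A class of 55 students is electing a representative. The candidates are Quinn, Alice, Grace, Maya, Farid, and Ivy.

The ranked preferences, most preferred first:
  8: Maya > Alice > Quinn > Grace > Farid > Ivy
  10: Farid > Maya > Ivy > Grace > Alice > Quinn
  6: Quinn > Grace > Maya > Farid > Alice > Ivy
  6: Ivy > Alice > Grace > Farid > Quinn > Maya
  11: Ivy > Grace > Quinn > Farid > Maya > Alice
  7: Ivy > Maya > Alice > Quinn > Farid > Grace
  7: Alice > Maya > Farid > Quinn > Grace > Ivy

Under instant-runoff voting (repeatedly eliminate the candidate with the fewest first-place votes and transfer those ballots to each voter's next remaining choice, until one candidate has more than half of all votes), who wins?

Round 1: Quinn 6, Alice 7, Grace 0, Maya 8, Farid 10, Ivy 24. Grace eliminated.
Round 2: Quinn 6, Alice 7, Maya 8, Farid 10, Ivy 24. Quinn eliminated.
Round 3: Alice 7, Maya 14, Farid 10, Ivy 24. Alice eliminated.
Round 4: Maya 21, Farid 10, Ivy 24. Farid eliminated.
Round 5: Maya 31, Ivy 24. Maya has a majority (≥28).

Maya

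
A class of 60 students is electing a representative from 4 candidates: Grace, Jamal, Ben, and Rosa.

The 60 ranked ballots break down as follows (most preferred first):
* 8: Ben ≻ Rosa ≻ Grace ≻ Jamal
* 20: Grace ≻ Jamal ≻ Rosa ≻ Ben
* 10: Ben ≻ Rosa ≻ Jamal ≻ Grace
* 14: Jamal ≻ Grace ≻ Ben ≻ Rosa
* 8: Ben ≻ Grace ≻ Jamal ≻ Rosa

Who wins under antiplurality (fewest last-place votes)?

Jamal

Last-place votes: Grace 10, Jamal 8, Ben 20, Rosa 22.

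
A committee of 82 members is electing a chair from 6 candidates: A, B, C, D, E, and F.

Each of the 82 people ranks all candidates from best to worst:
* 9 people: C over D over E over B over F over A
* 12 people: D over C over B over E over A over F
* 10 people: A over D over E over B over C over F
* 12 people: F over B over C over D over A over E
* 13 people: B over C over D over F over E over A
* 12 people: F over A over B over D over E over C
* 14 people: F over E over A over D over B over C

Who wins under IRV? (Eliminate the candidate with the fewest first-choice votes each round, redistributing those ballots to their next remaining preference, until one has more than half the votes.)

Round 1: A 10, B 13, C 9, D 12, E 0, F 38. E eliminated.
Round 2: A 10, B 13, C 9, D 12, F 38. C eliminated.
Round 3: A 10, B 13, D 21, F 38. A eliminated.
Round 4: B 13, D 31, F 38. B eliminated.
Round 5: D 44, F 38. D has a majority (≥42).

D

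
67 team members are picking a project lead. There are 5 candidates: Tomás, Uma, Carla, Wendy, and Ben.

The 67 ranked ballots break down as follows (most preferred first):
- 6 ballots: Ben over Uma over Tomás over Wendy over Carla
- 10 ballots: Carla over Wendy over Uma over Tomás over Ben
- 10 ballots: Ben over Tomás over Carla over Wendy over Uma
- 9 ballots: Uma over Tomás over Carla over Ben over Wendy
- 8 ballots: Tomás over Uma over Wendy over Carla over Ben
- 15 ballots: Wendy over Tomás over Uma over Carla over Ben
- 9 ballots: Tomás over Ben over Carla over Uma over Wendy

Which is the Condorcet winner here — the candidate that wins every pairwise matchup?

Tomás

Tomás vs Uma: 42–25
Tomás vs Carla: 57–10
Tomás vs Wendy: 42–25
Tomás vs Ben: 51–16
Tomás beats every other candidate.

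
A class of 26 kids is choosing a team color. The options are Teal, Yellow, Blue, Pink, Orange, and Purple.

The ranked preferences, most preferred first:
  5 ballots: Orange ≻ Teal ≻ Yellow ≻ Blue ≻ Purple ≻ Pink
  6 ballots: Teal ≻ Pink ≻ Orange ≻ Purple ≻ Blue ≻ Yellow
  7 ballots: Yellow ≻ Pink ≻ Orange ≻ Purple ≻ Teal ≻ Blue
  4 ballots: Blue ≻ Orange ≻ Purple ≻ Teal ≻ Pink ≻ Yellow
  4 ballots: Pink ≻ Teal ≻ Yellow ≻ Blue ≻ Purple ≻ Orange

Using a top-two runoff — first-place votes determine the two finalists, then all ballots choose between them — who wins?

Teal

Round 1 first-place votes: Teal 6, Yellow 7, Blue 4, Pink 4, Orange 5, Purple 0. Yellow and Teal advance.
Runoff: Yellow is ranked above Teal on 7 ballots, Teal above Yellow on 19.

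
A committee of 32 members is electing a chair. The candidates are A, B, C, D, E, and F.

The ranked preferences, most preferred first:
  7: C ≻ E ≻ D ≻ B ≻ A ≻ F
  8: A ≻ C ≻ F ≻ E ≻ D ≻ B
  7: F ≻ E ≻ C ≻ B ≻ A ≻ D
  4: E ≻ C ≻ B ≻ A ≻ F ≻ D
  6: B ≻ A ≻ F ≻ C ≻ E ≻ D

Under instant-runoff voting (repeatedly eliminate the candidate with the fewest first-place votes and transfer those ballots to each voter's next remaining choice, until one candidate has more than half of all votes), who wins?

Round 1: A 8, B 6, C 7, D 0, E 4, F 7. D eliminated.
Round 2: A 8, B 6, C 7, E 4, F 7. E eliminated.
Round 3: A 8, B 6, C 11, F 7. B eliminated.
Round 4: A 14, C 11, F 7. F eliminated.
Round 5: A 14, C 18. C has a majority (≥17).

C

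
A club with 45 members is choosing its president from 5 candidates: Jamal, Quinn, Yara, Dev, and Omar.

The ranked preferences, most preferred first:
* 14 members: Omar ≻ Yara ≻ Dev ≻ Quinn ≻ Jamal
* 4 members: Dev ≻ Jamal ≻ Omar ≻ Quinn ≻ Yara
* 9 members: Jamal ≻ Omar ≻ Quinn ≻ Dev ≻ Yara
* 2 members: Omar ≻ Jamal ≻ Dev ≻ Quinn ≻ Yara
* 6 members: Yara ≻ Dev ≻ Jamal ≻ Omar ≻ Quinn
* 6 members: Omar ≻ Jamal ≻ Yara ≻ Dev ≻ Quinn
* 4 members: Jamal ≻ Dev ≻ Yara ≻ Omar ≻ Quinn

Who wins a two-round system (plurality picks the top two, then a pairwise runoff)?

Jamal

Round 1 first-place votes: Jamal 13, Quinn 0, Yara 6, Dev 4, Omar 22. Omar and Jamal advance.
Runoff: Omar is ranked above Jamal on 22 ballots, Jamal above Omar on 23.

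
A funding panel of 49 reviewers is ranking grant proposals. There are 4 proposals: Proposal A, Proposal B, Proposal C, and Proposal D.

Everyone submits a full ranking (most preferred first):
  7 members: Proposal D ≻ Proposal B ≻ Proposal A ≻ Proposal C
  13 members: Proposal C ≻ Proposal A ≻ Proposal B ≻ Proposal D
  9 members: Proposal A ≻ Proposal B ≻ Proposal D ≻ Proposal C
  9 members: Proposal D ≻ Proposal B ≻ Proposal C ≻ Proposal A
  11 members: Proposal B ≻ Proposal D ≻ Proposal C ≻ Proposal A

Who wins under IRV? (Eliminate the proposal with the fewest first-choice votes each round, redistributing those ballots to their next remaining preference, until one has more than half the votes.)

Round 1: Proposal A 9, Proposal B 11, Proposal C 13, Proposal D 16. Proposal A eliminated.
Round 2: Proposal B 20, Proposal C 13, Proposal D 16. Proposal C eliminated.
Round 3: Proposal B 33, Proposal D 16. Proposal B has a majority (≥25).

Proposal B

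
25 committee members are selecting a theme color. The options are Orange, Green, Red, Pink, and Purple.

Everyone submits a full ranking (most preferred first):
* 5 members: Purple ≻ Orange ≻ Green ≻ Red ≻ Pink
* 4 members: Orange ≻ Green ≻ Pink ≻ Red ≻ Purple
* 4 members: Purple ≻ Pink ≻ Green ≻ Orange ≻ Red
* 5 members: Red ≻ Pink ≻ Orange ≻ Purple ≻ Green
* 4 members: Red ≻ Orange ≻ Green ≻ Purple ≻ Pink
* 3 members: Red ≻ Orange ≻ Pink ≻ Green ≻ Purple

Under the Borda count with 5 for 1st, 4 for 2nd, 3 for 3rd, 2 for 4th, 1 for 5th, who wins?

Orange

Orange: 5×4 + 4×5 + 4×2 + 5×3 + 4×4 + 3×4 = 91
Green: 5×3 + 4×4 + 4×3 + 5×1 + 4×3 + 3×2 = 66
Red: 5×2 + 4×2 + 4×1 + 5×5 + 4×5 + 3×5 = 82
Pink: 5×1 + 4×3 + 4×4 + 5×4 + 4×1 + 3×3 = 66
Purple: 5×5 + 4×1 + 4×5 + 5×2 + 4×2 + 3×1 = 70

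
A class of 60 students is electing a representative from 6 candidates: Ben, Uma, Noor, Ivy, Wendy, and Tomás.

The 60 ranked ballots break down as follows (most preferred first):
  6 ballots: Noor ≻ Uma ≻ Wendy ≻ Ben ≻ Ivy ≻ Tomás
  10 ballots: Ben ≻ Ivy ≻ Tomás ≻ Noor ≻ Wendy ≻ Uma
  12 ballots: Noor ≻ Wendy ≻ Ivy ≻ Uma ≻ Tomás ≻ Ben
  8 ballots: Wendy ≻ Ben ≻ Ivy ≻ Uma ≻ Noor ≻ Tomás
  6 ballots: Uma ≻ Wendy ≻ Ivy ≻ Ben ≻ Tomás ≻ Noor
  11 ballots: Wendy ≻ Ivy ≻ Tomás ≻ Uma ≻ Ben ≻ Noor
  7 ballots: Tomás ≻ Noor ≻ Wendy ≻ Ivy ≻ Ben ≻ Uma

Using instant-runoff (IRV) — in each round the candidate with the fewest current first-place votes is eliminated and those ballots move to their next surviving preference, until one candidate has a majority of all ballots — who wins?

Round 1: Ben 10, Uma 6, Noor 18, Ivy 0, Wendy 19, Tomás 7. Ivy eliminated.
Round 2: Ben 10, Uma 6, Noor 18, Wendy 19, Tomás 7. Uma eliminated.
Round 3: Ben 10, Noor 18, Wendy 25, Tomás 7. Tomás eliminated.
Round 4: Ben 10, Noor 25, Wendy 25. Ben eliminated.
Round 5: Noor 35, Wendy 25. Noor has a majority (≥31).

Noor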